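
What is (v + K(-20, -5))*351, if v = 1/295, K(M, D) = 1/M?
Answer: -3861/236 ≈ -16.360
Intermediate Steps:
v = 1/295 ≈ 0.0033898
(v + K(-20, -5))*351 = (1/295 + 1/(-20))*351 = (1/295 - 1/20)*351 = -11/236*351 = -3861/236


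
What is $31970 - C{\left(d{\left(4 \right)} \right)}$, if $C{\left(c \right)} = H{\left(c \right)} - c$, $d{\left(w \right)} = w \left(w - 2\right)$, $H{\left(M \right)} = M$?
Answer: $31970$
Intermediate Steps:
$d{\left(w \right)} = w \left(-2 + w\right)$
$C{\left(c \right)} = 0$ ($C{\left(c \right)} = c - c = 0$)
$31970 - C{\left(d{\left(4 \right)} \right)} = 31970 - 0 = 31970 + 0 = 31970$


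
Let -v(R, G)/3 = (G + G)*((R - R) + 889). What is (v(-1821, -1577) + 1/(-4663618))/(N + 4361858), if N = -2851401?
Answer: 39229039475723/7044194453426 ≈ 5.5690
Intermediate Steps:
v(R, G) = -5334*G (v(R, G) = -3*(G + G)*((R - R) + 889) = -3*2*G*(0 + 889) = -3*2*G*889 = -5334*G)
(v(-1821, -1577) + 1/(-4663618))/(N + 4361858) = (-5334*(-1577) + 1/(-4663618))/(-2851401 + 4361858) = (8411718 - 1/4663618)/1510457 = (39229039475723/4663618)*(1/1510457) = 39229039475723/7044194453426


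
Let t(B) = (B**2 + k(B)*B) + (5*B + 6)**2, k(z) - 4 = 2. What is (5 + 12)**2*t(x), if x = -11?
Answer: 709784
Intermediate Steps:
k(z) = 6 (k(z) = 4 + 2 = 6)
t(B) = B**2 + (6 + 5*B)**2 + 6*B (t(B) = (B**2 + 6*B) + (5*B + 6)**2 = (B**2 + 6*B) + (6 + 5*B)**2 = B**2 + (6 + 5*B)**2 + 6*B)
(5 + 12)**2*t(x) = (5 + 12)**2*(36 + 26*(-11)**2 + 66*(-11)) = 17**2*(36 + 26*121 - 726) = 289*(36 + 3146 - 726) = 289*2456 = 709784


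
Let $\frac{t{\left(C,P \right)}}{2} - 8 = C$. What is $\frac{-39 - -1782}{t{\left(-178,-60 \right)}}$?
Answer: $- \frac{1743}{340} \approx -5.1265$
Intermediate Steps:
$t{\left(C,P \right)} = 16 + 2 C$
$\frac{-39 - -1782}{t{\left(-178,-60 \right)}} = \frac{-39 - -1782}{16 + 2 \left(-178\right)} = \frac{-39 + 1782}{16 - 356} = \frac{1743}{-340} = 1743 \left(- \frac{1}{340}\right) = - \frac{1743}{340}$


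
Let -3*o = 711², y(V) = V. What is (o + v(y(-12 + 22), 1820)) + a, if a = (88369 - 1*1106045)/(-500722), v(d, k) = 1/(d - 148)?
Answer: -5821816212443/34549818 ≈ -1.6851e+5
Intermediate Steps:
o = -168507 (o = -⅓*711² = -⅓*505521 = -168507)
v(d, k) = 1/(-148 + d)
a = 508838/250361 (a = (88369 - 1106045)*(-1/500722) = -1017676*(-1/500722) = 508838/250361 ≈ 2.0324)
(o + v(y(-12 + 22), 1820)) + a = (-168507 + 1/(-148 + (-12 + 22))) + 508838/250361 = (-168507 + 1/(-148 + 10)) + 508838/250361 = (-168507 + 1/(-138)) + 508838/250361 = (-168507 - 1/138) + 508838/250361 = -23253967/138 + 508838/250361 = -5821816212443/34549818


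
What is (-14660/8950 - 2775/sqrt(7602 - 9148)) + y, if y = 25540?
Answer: 22856834/895 + 2775*I*sqrt(1546)/1546 ≈ 25538.0 + 70.576*I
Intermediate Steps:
(-14660/8950 - 2775/sqrt(7602 - 9148)) + y = (-14660/8950 - 2775/sqrt(7602 - 9148)) + 25540 = (-14660*1/8950 - 2775*(-I*sqrt(1546)/1546)) + 25540 = (-1466/895 - 2775*(-I*sqrt(1546)/1546)) + 25540 = (-1466/895 - (-2775)*I*sqrt(1546)/1546) + 25540 = (-1466/895 + 2775*I*sqrt(1546)/1546) + 25540 = 22856834/895 + 2775*I*sqrt(1546)/1546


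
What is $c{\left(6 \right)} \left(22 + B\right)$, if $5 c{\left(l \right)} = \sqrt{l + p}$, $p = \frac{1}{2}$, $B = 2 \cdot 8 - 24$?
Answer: $\frac{7 \sqrt{26}}{5} \approx 7.1386$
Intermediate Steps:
$B = -8$ ($B = 16 - 24 = -8$)
$p = \frac{1}{2} \approx 0.5$
$c{\left(l \right)} = \frac{\sqrt{\frac{1}{2} + l}}{5}$ ($c{\left(l \right)} = \frac{\sqrt{l + \frac{1}{2}}}{5} = \frac{\sqrt{\frac{1}{2} + l}}{5}$)
$c{\left(6 \right)} \left(22 + B\right) = \frac{\sqrt{2 + 4 \cdot 6}}{10} \left(22 - 8\right) = \frac{\sqrt{2 + 24}}{10} \cdot 14 = \frac{\sqrt{26}}{10} \cdot 14 = \frac{7 \sqrt{26}}{5}$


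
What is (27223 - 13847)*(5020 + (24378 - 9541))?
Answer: 265607232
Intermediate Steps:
(27223 - 13847)*(5020 + (24378 - 9541)) = 13376*(5020 + 14837) = 13376*19857 = 265607232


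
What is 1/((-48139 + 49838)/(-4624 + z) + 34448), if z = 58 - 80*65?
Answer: 9766/336417469 ≈ 2.9029e-5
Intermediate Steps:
z = -5142 (z = 58 - 5200 = -5142)
1/((-48139 + 49838)/(-4624 + z) + 34448) = 1/((-48139 + 49838)/(-4624 - 5142) + 34448) = 1/(1699/(-9766) + 34448) = 1/(1699*(-1/9766) + 34448) = 1/(-1699/9766 + 34448) = 1/(336417469/9766) = 9766/336417469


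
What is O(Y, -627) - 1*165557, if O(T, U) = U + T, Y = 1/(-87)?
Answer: -14458009/87 ≈ -1.6618e+5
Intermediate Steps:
Y = -1/87 ≈ -0.011494
O(T, U) = T + U
O(Y, -627) - 1*165557 = (-1/87 - 627) - 1*165557 = -54550/87 - 165557 = -14458009/87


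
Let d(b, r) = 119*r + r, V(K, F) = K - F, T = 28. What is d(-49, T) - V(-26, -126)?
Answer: 3260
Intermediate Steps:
d(b, r) = 120*r
d(-49, T) - V(-26, -126) = 120*28 - (-26 - 1*(-126)) = 3360 - (-26 + 126) = 3360 - 1*100 = 3360 - 100 = 3260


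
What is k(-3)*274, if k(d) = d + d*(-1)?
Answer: 0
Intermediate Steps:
k(d) = 0 (k(d) = d - d = 0)
k(-3)*274 = 0*274 = 0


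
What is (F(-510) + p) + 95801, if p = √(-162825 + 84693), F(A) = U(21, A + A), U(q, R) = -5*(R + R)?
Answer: 106001 + 2*I*√19533 ≈ 1.06e+5 + 279.52*I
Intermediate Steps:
U(q, R) = -10*R
F(A) = -20*A (F(A) = -10*(A + A) = -20*A)
p = 2*I*√19533 (p = √(-78132) = 2*I*√19533 ≈ 279.52*I)
(F(-510) + p) + 95801 = (-20*(-510) + 2*I*√19533) + 95801 = (10200 + 2*I*√19533) + 95801 = 106001 + 2*I*√19533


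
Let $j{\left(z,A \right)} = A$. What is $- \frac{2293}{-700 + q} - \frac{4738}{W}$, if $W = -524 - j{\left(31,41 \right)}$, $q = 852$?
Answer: $- \frac{575369}{85880} \approx -6.6997$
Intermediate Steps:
$W = -565$ ($W = -524 - 41 = -565$)
$- \frac{2293}{-700 + q} - \frac{4738}{W} = - \frac{2293}{-700 + 852} - \frac{4738}{-565} = - \frac{2293}{152} - - \frac{4738}{565} = \left(-2293\right) \frac{1}{152} + \frac{4738}{565} = - \frac{2293}{152} + \frac{4738}{565} = - \frac{575369}{85880}$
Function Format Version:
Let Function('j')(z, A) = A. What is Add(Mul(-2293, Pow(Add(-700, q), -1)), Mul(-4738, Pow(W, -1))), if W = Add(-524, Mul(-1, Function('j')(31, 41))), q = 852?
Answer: Rational(-575369, 85880) ≈ -6.6997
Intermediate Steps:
W = -565 (W = Add(-524, Mul(-1, 41)) = Add(-524, -41) = -565)
Add(Mul(-2293, Pow(Add(-700, q), -1)), Mul(-4738, Pow(W, -1))) = Add(Mul(-2293, Pow(Add(-700, 852), -1)), Mul(-4738, Pow(-565, -1))) = Add(Mul(-2293, Pow(152, -1)), Mul(-4738, Rational(-1, 565))) = Add(Mul(-2293, Rational(1, 152)), Rational(4738, 565)) = Add(Rational(-2293, 152), Rational(4738, 565)) = Rational(-575369, 85880)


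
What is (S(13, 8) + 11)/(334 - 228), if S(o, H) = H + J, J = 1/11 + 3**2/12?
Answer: 873/4664 ≈ 0.18718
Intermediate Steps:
J = 37/44 (J = 1*(1/11) + 9*(1/12) = 1/11 + 3/4 = 37/44 ≈ 0.84091)
S(o, H) = 37/44 + H (S(o, H) = H + 37/44 = 37/44 + H)
(S(13, 8) + 11)/(334 - 228) = ((37/44 + 8) + 11)/(334 - 228) = (389/44 + 11)/106 = (873/44)*(1/106) = 873/4664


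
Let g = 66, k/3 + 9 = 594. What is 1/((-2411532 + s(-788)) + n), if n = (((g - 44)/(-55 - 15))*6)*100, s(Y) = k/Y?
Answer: -5516/13303062957 ≈ -4.1464e-7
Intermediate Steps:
k = 1755 (k = -27 + 3*594 = -27 + 1782 = 1755)
s(Y) = 1755/Y
n = -1320/7 (n = (((66 - 44)/(-55 - 15))*6)*100 = ((22/(-70))*6)*100 = ((22*(-1/70))*6)*100 = -11/35*6*100 = -66/35*100 = -1320/7 ≈ -188.57)
1/((-2411532 + s(-788)) + n) = 1/((-2411532 + 1755/(-788)) - 1320/7) = 1/((-2411532 + 1755*(-1/788)) - 1320/7) = 1/((-2411532 - 1755/788) - 1320/7) = 1/(-1900288971/788 - 1320/7) = 1/(-13303062957/5516) = -5516/13303062957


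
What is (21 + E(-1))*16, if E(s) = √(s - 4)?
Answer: 336 + 16*I*√5 ≈ 336.0 + 35.777*I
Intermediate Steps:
E(s) = √(-4 + s)
(21 + E(-1))*16 = (21 + √(-4 - 1))*16 = (21 + √(-5))*16 = (21 + I*√5)*16 = 336 + 16*I*√5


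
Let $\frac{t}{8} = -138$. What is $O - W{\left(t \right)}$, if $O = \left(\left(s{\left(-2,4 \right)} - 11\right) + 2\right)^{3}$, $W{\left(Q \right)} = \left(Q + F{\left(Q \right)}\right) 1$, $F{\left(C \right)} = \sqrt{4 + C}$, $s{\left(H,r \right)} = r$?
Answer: $979 - 10 i \sqrt{11} \approx 979.0 - 33.166 i$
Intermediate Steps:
$t = -1104$ ($t = 8 \left(-138\right) = -1104$)
$W{\left(Q \right)} = Q + \sqrt{4 + Q}$ ($W{\left(Q \right)} = \left(Q + \sqrt{4 + Q}\right) 1 = Q + \sqrt{4 + Q}$)
$O = -125$ ($O = \left(\left(4 - 11\right) + 2\right)^{3} = \left(-7 + 2\right)^{3} = \left(-5\right)^{3} = -125$)
$O - W{\left(t \right)} = -125 - \left(-1104 + \sqrt{4 - 1104}\right) = -125 - \left(-1104 + \sqrt{-1100}\right) = -125 - \left(-1104 + 10 i \sqrt{11}\right) = -125 + \left(1104 - 10 i \sqrt{11}\right) = 979 - 10 i \sqrt{11}$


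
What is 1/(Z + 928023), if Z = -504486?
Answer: 1/423537 ≈ 2.3611e-6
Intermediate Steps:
1/(Z + 928023) = 1/(-504486 + 928023) = 1/423537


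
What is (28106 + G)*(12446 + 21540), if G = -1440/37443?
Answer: 11921966136916/12481 ≈ 9.5521e+8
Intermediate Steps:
G = -480/12481 (G = -1440*1/37443 = -480/12481 ≈ -0.038458)
(28106 + G)*(12446 + 21540) = (28106 - 480/12481)*(12446 + 21540) = (350790506/12481)*33986 = 11921966136916/12481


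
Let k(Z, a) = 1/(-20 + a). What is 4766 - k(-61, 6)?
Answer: 66725/14 ≈ 4766.1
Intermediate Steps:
4766 - k(-61, 6) = 4766 - 1/(-20 + 6) = 4766 - 1/(-14) = 4766 - 1*(-1/14) = 4766 + 1/14 = 66725/14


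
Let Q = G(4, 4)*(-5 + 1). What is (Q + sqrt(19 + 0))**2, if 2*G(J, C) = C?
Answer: (8 - sqrt(19))**2 ≈ 13.258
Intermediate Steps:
G(J, C) = C/2
Q = -8 (Q = ((1/2)*4)*(-5 + 1) = 2*(-4) = -8)
(Q + sqrt(19 + 0))**2 = (-8 + sqrt(19 + 0))**2 = (-8 + sqrt(19))**2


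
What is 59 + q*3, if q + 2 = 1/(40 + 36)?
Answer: 4031/76 ≈ 53.039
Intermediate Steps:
q = -151/76 (q = -2 + 1/(40 + 36) = -2 + 1/76 = -151/76 ≈ -1.9868)
59 + q*3 = 59 - 151/76*3 = 59 - 453/76 = 4031/76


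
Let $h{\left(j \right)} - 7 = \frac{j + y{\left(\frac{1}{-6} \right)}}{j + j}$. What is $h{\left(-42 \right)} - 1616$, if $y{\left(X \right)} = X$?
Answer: $- \frac{810683}{504} \approx -1608.5$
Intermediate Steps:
$h{\left(j \right)} = 7 + \frac{- \frac{1}{6} + j}{2 j}$ ($h{\left(j \right)} = 7 + \frac{j + \frac{1}{-6}}{j + j} = 7 + \frac{j - \frac{1}{6}}{2 j} = 7 + \left(- \frac{1}{6} + j\right) \frac{1}{2 j} = 7 + \frac{- \frac{1}{6} + j}{2 j}$)
$h{\left(-42 \right)} - 1616 = \frac{-1 + 90 \left(-42\right)}{12 \left(-42\right)} - 1616 = \frac{1}{12} \left(- \frac{1}{42}\right) \left(-1 - 3780\right) - 1616 = \frac{1}{12} \left(- \frac{1}{42}\right) \left(-3781\right) - 1616 = \frac{3781}{504} - 1616 = - \frac{810683}{504}$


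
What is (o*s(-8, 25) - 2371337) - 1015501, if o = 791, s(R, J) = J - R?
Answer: -3360735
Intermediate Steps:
(o*s(-8, 25) - 2371337) - 1015501 = (791*(25 - 1*(-8)) - 2371337) - 1015501 = (791*(25 + 8) - 2371337) - 1015501 = (791*33 - 2371337) - 1015501 = (26103 - 2371337) - 1015501 = -2345234 - 1015501 = -3360735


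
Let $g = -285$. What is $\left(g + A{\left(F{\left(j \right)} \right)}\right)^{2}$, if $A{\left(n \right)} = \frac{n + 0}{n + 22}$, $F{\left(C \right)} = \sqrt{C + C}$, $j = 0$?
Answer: $81225$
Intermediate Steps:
$F{\left(C \right)} = \sqrt{2} \sqrt{C}$ ($F{\left(C \right)} = \sqrt{2 C} = \sqrt{2} \sqrt{C}$)
$A{\left(n \right)} = \frac{n}{22 + n}$
$\left(g + A{\left(F{\left(j \right)} \right)}\right)^{2} = \left(-285 + \frac{\sqrt{2} \sqrt{0}}{22 + \sqrt{2} \sqrt{0}}\right)^{2} = \left(-285 + \frac{\sqrt{2} \cdot 0}{22 + \sqrt{2} \cdot 0}\right)^{2} = \left(-285 + \frac{0}{22 + 0}\right)^{2} = \left(-285 + \frac{0}{22}\right)^{2} = \left(-285 + 0 \cdot \frac{1}{22}\right)^{2} = \left(-285 + 0\right)^{2} = \left(-285\right)^{2} = 81225$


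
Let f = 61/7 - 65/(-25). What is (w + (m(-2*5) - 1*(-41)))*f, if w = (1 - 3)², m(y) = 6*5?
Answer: 5940/7 ≈ 848.57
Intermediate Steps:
m(y) = 30
f = 396/35 (f = 61*(⅐) - 65*(-1/25) = 61/7 + 13/5 = 396/35 ≈ 11.314)
w = 4 (w = (-2)² = 4)
(w + (m(-2*5) - 1*(-41)))*f = (4 + (30 - 1*(-41)))*(396/35) = (4 + (30 + 41))*(396/35) = (4 + 71)*(396/35) = 75*(396/35) = 5940/7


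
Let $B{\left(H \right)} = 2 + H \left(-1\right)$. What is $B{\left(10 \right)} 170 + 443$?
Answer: $-917$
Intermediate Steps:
$B{\left(H \right)} = 2 - H$
$B{\left(10 \right)} 170 + 443 = \left(2 - 10\right) 170 + 443 = \left(-8\right) 170 + 443 = -1360 + 443 = -917$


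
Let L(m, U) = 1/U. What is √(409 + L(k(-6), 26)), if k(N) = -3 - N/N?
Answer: √276510/26 ≈ 20.225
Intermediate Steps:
k(N) = -4 (k(N) = -3 - 1*1 = -3 - 1 = -4)
√(409 + L(k(-6), 26)) = √(409 + 1/26) = √(10635/26) = √276510/26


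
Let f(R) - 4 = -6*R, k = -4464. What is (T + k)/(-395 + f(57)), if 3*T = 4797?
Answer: 2865/733 ≈ 3.9086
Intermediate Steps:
T = 1599 (T = (1/3)*4797 = 1599)
f(R) = 4 - 6*R
(T + k)/(-395 + f(57)) = (1599 - 4464)/(-395 + (4 - 6*57)) = -2865/(-395 + (4 - 342)) = -2865/(-395 - 338) = -2865/(-733) = -2865*(-1/733) = 2865/733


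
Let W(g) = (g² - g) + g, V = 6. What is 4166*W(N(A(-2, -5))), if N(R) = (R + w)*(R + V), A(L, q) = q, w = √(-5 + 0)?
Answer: 83320 - 41660*I*√5 ≈ 83320.0 - 93155.0*I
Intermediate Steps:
w = I*√5 (w = √(-5) = I*√5 ≈ 2.2361*I)
N(R) = (6 + R)*(R + I*√5) (N(R) = (R + I*√5)*(R + 6) = (R + I*√5)*(6 + R) = (6 + R)*(R + I*√5))
W(g) = g²
4166*W(N(A(-2, -5))) = 4166*((-5)² + 6*(-5) + 6*I*√5 + I*(-5)*√5)² = 4166*(25 - 30 + 6*I*√5 - 5*I*√5)² = 4166*(-5 + I*√5)²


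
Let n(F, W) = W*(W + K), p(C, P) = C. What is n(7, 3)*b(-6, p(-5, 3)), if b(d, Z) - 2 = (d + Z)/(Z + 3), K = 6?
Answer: 405/2 ≈ 202.50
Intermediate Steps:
b(d, Z) = 2 + (Z + d)/(3 + Z) (b(d, Z) = 2 + (d + Z)/(Z + 3) = 2 + (Z + d)/(3 + Z))
n(F, W) = W*(6 + W) (n(F, W) = W*(W + 6) = W*(6 + W))
n(7, 3)*b(-6, p(-5, 3)) = (3*(6 + 3))*((6 - 6 + 3*(-5))/(3 - 5)) = (3*9)*((6 - 6 - 15)/(-2)) = 27*(-½*(-15)) = 27*(15/2) = 405/2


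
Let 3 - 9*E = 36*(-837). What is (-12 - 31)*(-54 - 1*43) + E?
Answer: 22558/3 ≈ 7519.3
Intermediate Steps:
E = 10045/3 (E = 1/3 - 4*(-837) = 1/3 - 1/9*(-30132) = 1/3 + 3348 = 10045/3 ≈ 3348.3)
(-12 - 31)*(-54 - 1*43) + E = (-12 - 31)*(-54 - 1*43) + 10045/3 = -43*(-54 - 43) + 10045/3 = -43*(-97) + 10045/3 = 4171 + 10045/3 = 22558/3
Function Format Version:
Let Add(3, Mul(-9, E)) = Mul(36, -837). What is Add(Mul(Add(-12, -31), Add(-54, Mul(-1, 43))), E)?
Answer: Rational(22558, 3) ≈ 7519.3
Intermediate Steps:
E = Rational(10045, 3) (E = Add(Rational(1, 3), Mul(Rational(-1, 9), Mul(36, -837))) = Add(Rational(1, 3), Mul(Rational(-1, 9), -30132)) = Add(Rational(1, 3), 3348) = Rational(10045, 3) ≈ 3348.3)
Add(Mul(Add(-12, -31), Add(-54, Mul(-1, 43))), E) = Add(Mul(Add(-12, -31), Add(-54, Mul(-1, 43))), Rational(10045, 3)) = Add(Mul(-43, Add(-54, -43)), Rational(10045, 3)) = Add(Mul(-43, -97), Rational(10045, 3)) = Add(4171, Rational(10045, 3)) = Rational(22558, 3)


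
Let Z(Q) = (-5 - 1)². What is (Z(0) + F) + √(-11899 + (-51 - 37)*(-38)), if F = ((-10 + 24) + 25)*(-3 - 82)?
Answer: -3279 + I*√8555 ≈ -3279.0 + 92.493*I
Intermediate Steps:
F = -3315 (F = (14 + 25)*(-85) = 39*(-85) = -3315)
Z(Q) = 36 (Z(Q) = (-6)² = 36)
(Z(0) + F) + √(-11899 + (-51 - 37)*(-38)) = (36 - 3315) + √(-11899 + (-51 - 37)*(-38)) = -3279 + √(-11899 - 88*(-38)) = -3279 + √(-11899 + 3344) = -3279 + √(-8555) = -3279 + I*√8555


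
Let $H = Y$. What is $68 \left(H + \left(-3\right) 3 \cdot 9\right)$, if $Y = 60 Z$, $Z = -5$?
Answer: $-25908$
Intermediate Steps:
$Y = -300$ ($Y = 60 \left(-5\right) = -300$)
$H = -300$
$68 \left(H + \left(-3\right) 3 \cdot 9\right) = 68 \left(-300 + \left(-3\right) 3 \cdot 9\right) = 68 \left(-300 - 81\right) = 68 \left(-381\right) = -25908$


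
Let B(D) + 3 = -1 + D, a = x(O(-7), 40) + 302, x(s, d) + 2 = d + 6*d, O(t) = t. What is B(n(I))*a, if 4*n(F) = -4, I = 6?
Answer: -2900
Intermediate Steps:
n(F) = -1 (n(F) = (¼)*(-4) = -1)
x(s, d) = -2 + 7*d (x(s, d) = -2 + (d + 6*d) = -2 + 7*d)
a = 580 (a = (-2 + 7*40) + 302 = (-2 + 280) + 302 = 278 + 302 = 580)
B(D) = -4 + D (B(D) = -3 + (-1 + D) = -4 + D)
B(n(I))*a = (-4 - 1)*580 = -5*580 = -2900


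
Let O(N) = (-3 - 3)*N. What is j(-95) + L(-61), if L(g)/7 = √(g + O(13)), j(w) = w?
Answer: -95 + 7*I*√139 ≈ -95.0 + 82.529*I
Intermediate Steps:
O(N) = -6*N
L(g) = 7*√(-78 + g) (L(g) = 7*√(g - 6*13) = 7*√(g - 78) = 7*√(-78 + g))
j(-95) + L(-61) = -95 + 7*√(-78 - 61) = -95 + 7*√(-139) = -95 + 7*(I*√139) = -95 + 7*I*√139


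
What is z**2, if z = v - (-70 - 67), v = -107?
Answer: 900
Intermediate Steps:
z = 30 (z = -107 - (-70 - 67) = -107 - 1*(-137) = -107 + 137 = 30)
z**2 = 30**2 = 900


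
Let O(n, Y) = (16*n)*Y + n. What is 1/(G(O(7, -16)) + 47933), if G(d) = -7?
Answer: 1/47926 ≈ 2.0865e-5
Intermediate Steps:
O(n, Y) = n + 16*Y*n (O(n, Y) = 16*Y*n + n = n + 16*Y*n)
1/(G(O(7, -16)) + 47933) = 1/(-7 + 47933) = 1/47926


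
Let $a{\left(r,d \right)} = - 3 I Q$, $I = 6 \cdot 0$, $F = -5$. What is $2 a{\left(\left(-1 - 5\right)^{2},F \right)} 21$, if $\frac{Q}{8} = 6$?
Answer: $0$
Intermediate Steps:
$Q = 48$ ($Q = 8 \cdot 6 = 48$)
$I = 0$
$a{\left(r,d \right)} = 0$ ($a{\left(r,d \right)} = \left(-3\right) 0 \cdot 48 = 0 \cdot 48 = 0$)
$2 a{\left(\left(-1 - 5\right)^{2},F \right)} 21 = 2 \cdot 0 \cdot 21 = 0 \cdot 21 = 0$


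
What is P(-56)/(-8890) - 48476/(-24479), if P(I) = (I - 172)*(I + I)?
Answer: -13867436/15544165 ≈ -0.89213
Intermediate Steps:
P(I) = 2*I*(-172 + I) (P(I) = (-172 + I)*(2*I) = 2*I*(-172 + I))
P(-56)/(-8890) - 48476/(-24479) = (2*(-56)*(-172 - 56))/(-8890) - 48476/(-24479) = (2*(-56)*(-228))*(-1/8890) - 48476*(-1/24479) = 25536*(-1/8890) + 48476/24479 = -1824/635 + 48476/24479 = -13867436/15544165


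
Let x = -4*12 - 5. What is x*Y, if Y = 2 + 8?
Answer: -530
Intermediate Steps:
Y = 10
x = -53 (x = -48 - 5 = -53)
x*Y = -53*10 = -530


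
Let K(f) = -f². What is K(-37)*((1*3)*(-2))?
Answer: 8214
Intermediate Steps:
K(-37)*((1*3)*(-2)) = (-1*(-37)²)*((1*3)*(-2)) = (-1*1369)*(3*(-2)) = -1369*(-6) = 8214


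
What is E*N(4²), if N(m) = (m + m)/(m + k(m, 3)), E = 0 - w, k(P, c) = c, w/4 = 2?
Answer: -256/19 ≈ -13.474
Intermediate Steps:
w = 8 (w = 4*2 = 8)
E = -8 (E = 0 - 1*8 = 0 - 8 = -8)
N(m) = 2*m/(3 + m) (N(m) = (m + m)/(m + 3) = (2*m)/(3 + m) = 2*m/(3 + m))
E*N(4²) = -16*4²/(3 + 4²) = -16*16/(3 + 16) = -16*16/19 = -8*32/19 = -256/19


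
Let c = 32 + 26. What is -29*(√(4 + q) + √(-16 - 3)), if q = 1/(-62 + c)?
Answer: -29*√15/2 - 29*I*√19 ≈ -56.158 - 126.41*I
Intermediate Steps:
c = 58
q = -¼ (q = 1/(-62 + 58) = 1/(-4) = -¼ ≈ -0.25000)
-29*(√(4 + q) + √(-16 - 3)) = -29*(√(4 - ¼) + √(-16 - 3)) = -29*(√(15/4) + √(-19)) = -29*(√15/2 + I*√19) = -29*√15/2 - 29*I*√19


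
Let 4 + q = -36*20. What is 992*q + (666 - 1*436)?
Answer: -717978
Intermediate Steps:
q = -724 (q = -4 - 36*20 = -4 - 720 = -724)
992*q + (666 - 1*436) = 992*(-724) + (666 - 1*436) = -718208 + (666 - 436) = -718208 + 230 = -717978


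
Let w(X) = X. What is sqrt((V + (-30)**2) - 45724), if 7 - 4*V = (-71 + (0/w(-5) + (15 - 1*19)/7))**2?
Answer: 3*I*sqrt(1004018)/14 ≈ 214.72*I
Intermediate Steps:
V = -125329/98 (V = 7/4 - (-71 + (0/(-5) + (15 - 1*19)/7))**2/4 = 7/4 - (-71 + (0*(-1/5) + (15 - 19)*(1/7)))**2/4 = 7/4 - (-71 + (0 - 4*1/7))**2/4 = 7/4 - (-71 + (0 - 4/7))**2/4 = 7/4 - (-71 - 4/7)**2/4 = 7/4 - (-501/7)**2/4 = 7/4 - 1/4*251001/49 = 7/4 - 251001/196 = -125329/98 ≈ -1278.9)
sqrt((V + (-30)**2) - 45724) = sqrt((-125329/98 + (-30)**2) - 45724) = sqrt((-125329/98 + 900) - 45724) = sqrt(-37129/98 - 45724) = sqrt(-4518081/98) = 3*I*sqrt(1004018)/14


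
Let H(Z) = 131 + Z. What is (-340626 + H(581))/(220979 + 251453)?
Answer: -169957/236216 ≈ -0.71950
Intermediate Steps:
(-340626 + H(581))/(220979 + 251453) = (-340626 + (131 + 581))/(220979 + 251453) = (-340626 + 712)/472432 = -339914*1/472432 = -169957/236216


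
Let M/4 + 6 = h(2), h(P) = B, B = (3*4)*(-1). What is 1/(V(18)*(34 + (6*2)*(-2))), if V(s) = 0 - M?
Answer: 1/720 ≈ 0.0013889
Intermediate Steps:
B = -12 (B = 12*(-1) = -12)
h(P) = -12
M = -72 (M = -24 + 4*(-12) = -24 - 48 = -72)
V(s) = 72 (V(s) = 0 - 1*(-72) = 0 + 72 = 72)
1/(V(18)*(34 + (6*2)*(-2))) = 1/(72*(34 + (6*2)*(-2))) = 1/(72*(34 + 12*(-2))) = 1/(72*(34 - 24)) = 1/(72*10) = 1/720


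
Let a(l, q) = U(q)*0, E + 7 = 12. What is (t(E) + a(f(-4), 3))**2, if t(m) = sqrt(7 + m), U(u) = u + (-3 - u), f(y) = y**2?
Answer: 12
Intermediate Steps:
U(u) = -3
E = 5 (E = -7 + 12 = 5)
a(l, q) = 0 (a(l, q) = -3*0 = 0)
(t(E) + a(f(-4), 3))**2 = (sqrt(7 + 5) + 0)**2 = (sqrt(12) + 0)**2 = (2*sqrt(3) + 0)**2 = (2*sqrt(3))**2 = 12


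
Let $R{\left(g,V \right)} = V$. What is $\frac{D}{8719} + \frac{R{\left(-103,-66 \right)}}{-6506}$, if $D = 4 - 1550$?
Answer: $- \frac{4741411}{28362907} \approx -0.16717$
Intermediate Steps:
$D = -1546$ ($D = 4 - 1550 = -1546$)
$\frac{D}{8719} + \frac{R{\left(-103,-66 \right)}}{-6506} = - \frac{1546}{8719} - \frac{66}{-6506} = \left(-1546\right) \frac{1}{8719} - - \frac{33}{3253} = - \frac{1546}{8719} + \frac{33}{3253} = - \frac{4741411}{28362907}$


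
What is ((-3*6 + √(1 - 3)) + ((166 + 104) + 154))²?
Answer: (406 + I*√2)² ≈ 1.6483e+5 + 1148.0*I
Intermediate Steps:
((-3*6 + √(1 - 3)) + ((166 + 104) + 154))² = ((-18 + √(-2)) + (270 + 154))² = ((-18 + I*√2) + 424)² = (406 + I*√2)²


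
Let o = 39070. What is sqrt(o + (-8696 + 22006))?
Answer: 6*sqrt(1455) ≈ 228.87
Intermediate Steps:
sqrt(o + (-8696 + 22006)) = sqrt(39070 + (-8696 + 22006)) = sqrt(39070 + 13310) = sqrt(52380) = 6*sqrt(1455)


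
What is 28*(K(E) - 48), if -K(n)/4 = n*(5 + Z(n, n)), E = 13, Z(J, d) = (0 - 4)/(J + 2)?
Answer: -123536/15 ≈ -8235.7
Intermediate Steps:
Z(J, d) = -4/(2 + J)
K(n) = -4*n*(5 - 4/(2 + n))
28*(K(E) - 48) = 28*(-4*13*(6 + 5*13)/(2 + 13) - 48) = 28*(-4*13*(6 + 65)/15 - 48) = 28*(-4*13*1/15*71 - 48) = 28*(-3692/15 - 48) = 28*(-4412/15) = -123536/15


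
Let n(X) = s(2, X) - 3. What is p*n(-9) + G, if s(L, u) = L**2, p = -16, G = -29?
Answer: -45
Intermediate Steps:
n(X) = 1 (n(X) = 2**2 - 3 = 4 - 3 = 1)
p*n(-9) + G = -16*1 - 29 = -16 - 29 = -45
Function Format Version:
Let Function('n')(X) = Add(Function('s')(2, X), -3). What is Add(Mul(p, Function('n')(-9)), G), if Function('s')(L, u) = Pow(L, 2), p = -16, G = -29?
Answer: -45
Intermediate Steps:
Function('n')(X) = 1 (Function('n')(X) = Add(Pow(2, 2), -3) = Add(4, -3) = 1)
Add(Mul(p, Function('n')(-9)), G) = Add(Mul(-16, 1), -29) = Add(-16, -29) = -45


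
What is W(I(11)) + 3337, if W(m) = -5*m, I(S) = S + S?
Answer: 3227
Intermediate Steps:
I(S) = 2*S
W(I(11)) + 3337 = -10*11 + 3337 = -5*22 + 3337 = -110 + 3337 = 3227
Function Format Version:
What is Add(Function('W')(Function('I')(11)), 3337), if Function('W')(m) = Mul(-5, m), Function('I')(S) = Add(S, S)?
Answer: 3227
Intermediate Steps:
Function('I')(S) = Mul(2, S)
Add(Function('W')(Function('I')(11)), 3337) = Add(Mul(-5, Mul(2, 11)), 3337) = Add(Mul(-5, 22), 3337) = Add(-110, 3337) = 3227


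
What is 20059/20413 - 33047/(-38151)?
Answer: 1439859320/778776363 ≈ 1.8489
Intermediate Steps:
20059/20413 - 33047/(-38151) = 20059*(1/20413) - 33047*(-1/38151) = 20059/20413 + 33047/38151 = 1439859320/778776363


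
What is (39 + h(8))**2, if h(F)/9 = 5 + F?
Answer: 24336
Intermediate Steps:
h(F) = 45 + 9*F (h(F) = 9*(5 + F) = 45 + 9*F)
(39 + h(8))**2 = (39 + (45 + 9*8))**2 = (39 + (45 + 72))**2 = (39 + 117)**2 = 156**2 = 24336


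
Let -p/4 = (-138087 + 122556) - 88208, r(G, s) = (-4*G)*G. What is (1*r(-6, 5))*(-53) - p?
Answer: -407324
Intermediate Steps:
r(G, s) = -4*G²
p = 414956 (p = -4*((-138087 + 122556) - 88208) = -4*(-15531 - 88208) = -4*(-103739) = 414956)
(1*r(-6, 5))*(-53) - p = (1*(-4*(-6)²))*(-53) - 1*414956 = (1*(-4*36))*(-53) - 414956 = (1*(-144))*(-53) - 414956 = -144*(-53) - 414956 = 7632 - 414956 = -407324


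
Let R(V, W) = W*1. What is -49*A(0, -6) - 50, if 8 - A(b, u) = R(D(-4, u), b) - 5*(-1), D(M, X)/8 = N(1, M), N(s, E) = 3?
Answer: -197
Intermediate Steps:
D(M, X) = 24 (D(M, X) = 8*3 = 24)
R(V, W) = W
A(b, u) = 3 - b (A(b, u) = 8 - (b - 5*(-1)) = 8 - (b + 5) = 8 - (5 + b) = 8 + (-5 - b) = 3 - b)
-49*A(0, -6) - 50 = -49*(3 - 1*0) - 50 = -49*(3 + 0) - 50 = -49*3 - 50 = -147 - 50 = -197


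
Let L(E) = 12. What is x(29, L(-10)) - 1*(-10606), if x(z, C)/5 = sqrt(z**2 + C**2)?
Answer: 10606 + 5*sqrt(985) ≈ 10763.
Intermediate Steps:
x(z, C) = 5*sqrt(C**2 + z**2) (x(z, C) = 5*sqrt(z**2 + C**2) = 5*sqrt(C**2 + z**2))
x(29, L(-10)) - 1*(-10606) = 5*sqrt(12**2 + 29**2) - 1*(-10606) = 5*sqrt(144 + 841) + 10606 = 5*sqrt(985) + 10606 = 10606 + 5*sqrt(985)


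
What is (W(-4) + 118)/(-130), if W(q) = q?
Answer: -57/65 ≈ -0.87692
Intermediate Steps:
(W(-4) + 118)/(-130) = (-4 + 118)/(-130) = -1/130*114 = -57/65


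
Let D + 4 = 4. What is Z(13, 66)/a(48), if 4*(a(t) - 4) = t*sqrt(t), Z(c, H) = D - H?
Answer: 33/862 - 198*sqrt(3)/431 ≈ -0.75742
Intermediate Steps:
D = 0 (D = -4 + 4 = 0)
Z(c, H) = -H (Z(c, H) = 0 - H = -H)
a(t) = 4 + t**(3/2)/4 (a(t) = 4 + (t*sqrt(t))/4 = 4 + t**(3/2)/4)
Z(13, 66)/a(48) = (-1*66)/(4 + 48**(3/2)/4) = -66/(4 + (192*sqrt(3))/4) = -66/(4 + 48*sqrt(3))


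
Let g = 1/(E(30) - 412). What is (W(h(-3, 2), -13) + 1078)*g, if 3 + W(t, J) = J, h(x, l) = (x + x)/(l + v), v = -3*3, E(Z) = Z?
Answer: -531/191 ≈ -2.7801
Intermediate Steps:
v = -9
h(x, l) = 2*x/(-9 + l) (h(x, l) = (x + x)/(l - 9) = (2*x)/(-9 + l) = 2*x/(-9 + l))
W(t, J) = -3 + J
g = -1/382 (g = 1/(30 - 412) = 1/(-382) = -1/382 ≈ -0.0026178)
(W(h(-3, 2), -13) + 1078)*g = ((-3 - 13) + 1078)*(-1/382) = (-16 + 1078)*(-1/382) = 1062*(-1/382) = -531/191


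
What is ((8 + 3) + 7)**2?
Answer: 324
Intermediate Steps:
((8 + 3) + 7)**2 = (11 + 7)**2 = 18**2 = 324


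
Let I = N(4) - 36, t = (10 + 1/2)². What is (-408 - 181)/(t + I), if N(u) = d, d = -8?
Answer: -2356/265 ≈ -8.8906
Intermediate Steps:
N(u) = -8
t = 441/4 (t = (10 + ½)² = (21/2)² = 441/4 ≈ 110.25)
I = -44 (I = -8 - 36 = -44)
(-408 - 181)/(t + I) = (-408 - 181)/(441/4 - 44) = -589/265/4 = -589*4/265 = -2356/265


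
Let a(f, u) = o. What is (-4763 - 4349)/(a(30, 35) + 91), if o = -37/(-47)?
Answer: -214132/2157 ≈ -99.273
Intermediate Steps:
o = 37/47 (o = -37*(-1/47) = 37/47 ≈ 0.78723)
a(f, u) = 37/47
(-4763 - 4349)/(a(30, 35) + 91) = (-4763 - 4349)/(37/47 + 91) = -9112/4314/47 = -9112*47/4314 = -214132/2157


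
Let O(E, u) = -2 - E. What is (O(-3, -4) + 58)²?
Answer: 3481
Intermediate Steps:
(O(-3, -4) + 58)² = ((-2 - 1*(-3)) + 58)² = ((-2 + 3) + 58)² = (1 + 58)² = 59² = 3481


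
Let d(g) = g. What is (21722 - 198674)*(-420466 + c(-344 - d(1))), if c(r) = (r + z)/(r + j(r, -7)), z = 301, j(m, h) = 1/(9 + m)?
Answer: 8624786359582704/115921 ≈ 7.4402e+10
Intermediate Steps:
c(r) = (301 + r)/(r + 1/(9 + r)) (c(r) = (r + 301)/(r + 1/(9 + r)) = (301 + r)/(r + 1/(9 + r)))
(21722 - 198674)*(-420466 + c(-344 - d(1))) = (21722 - 198674)*(-420466 + (9 + (-344 - 1*1))*(301 + (-344 - 1*1))/(1 + (-344 - 1*1)*(9 + (-344 - 1*1)))) = -176952*(-420466 + (9 + (-344 - 1))*(301 + (-344 - 1))/(1 + (-344 - 1)*(9 + (-344 - 1)))) = -176952*(-420466 + (9 - 345)*(301 - 345)/(1 - 345*(9 - 345))) = -176952*(-420466 - 336*(-44)/(1 - 345*(-336))) = -176952*(-420466 - 336*(-44)/(1 + 115920)) = -176952*(-420466 - 336*(-44)/115921) = -176952*(-420466 + (1/115921)*(-336)*(-44)) = -176952*(-420466 + 14784/115921) = -176952*(-48740824402/115921) = 8624786359582704/115921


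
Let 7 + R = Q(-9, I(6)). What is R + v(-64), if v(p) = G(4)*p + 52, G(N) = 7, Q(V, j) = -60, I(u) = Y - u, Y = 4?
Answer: -463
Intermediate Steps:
I(u) = 4 - u
v(p) = 52 + 7*p (v(p) = 7*p + 52 = 52 + 7*p)
R = -67 (R = -7 - 60 = -67)
R + v(-64) = -67 + (52 + 7*(-64)) = -67 + (52 - 448) = -67 - 396 = -463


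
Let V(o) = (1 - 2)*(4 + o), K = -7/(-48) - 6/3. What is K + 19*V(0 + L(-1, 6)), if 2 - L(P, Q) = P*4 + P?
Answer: -10121/48 ≈ -210.85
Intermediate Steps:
L(P, Q) = 2 - 5*P (L(P, Q) = 2 - (P*4 + P) = 2 - (4*P + P) = 2 - 5*P)
K = -89/48 (K = -7*(-1/48) - 6*⅓ = 7/48 - 2 = -89/48 ≈ -1.8542)
V(o) = -4 - o (V(o) = -(4 + o) = -4 - o)
K + 19*V(0 + L(-1, 6)) = -89/48 + 19*(-4 - (0 + (2 - 5*(-1)))) = -89/48 + 19*(-4 - (0 + (2 + 5))) = -89/48 + 19*(-4 - (0 + 7)) = -89/48 + 19*(-4 - 1*7) = -89/48 + 19*(-4 - 7) = -89/48 + 19*(-11) = -89/48 - 209 = -10121/48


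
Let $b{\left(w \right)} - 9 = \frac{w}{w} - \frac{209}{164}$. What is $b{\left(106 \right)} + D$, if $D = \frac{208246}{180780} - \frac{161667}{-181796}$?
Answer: $\frac{906746571121}{84216769755} \approx 10.767$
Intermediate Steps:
$b{\left(w \right)} = \frac{1431}{164}$ ($b{\left(w \right)} = 9 + \left(\frac{w}{w} - \frac{209}{164}\right) = 9 + \left(1 - \frac{209}{164}\right) = 9 - \frac{45}{164} = \frac{1431}{164}$)
$D = \frac{16771112519}{8216270220}$ ($D = 208246 \cdot \frac{1}{180780} - - \frac{161667}{181796} = \frac{104123}{90390} + \frac{161667}{181796} = \frac{16771112519}{8216270220} \approx 2.0412$)
$b{\left(106 \right)} + D = \frac{1431}{164} + \frac{16771112519}{8216270220} = \frac{906746571121}{84216769755}$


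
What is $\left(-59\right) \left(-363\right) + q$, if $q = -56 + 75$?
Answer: $21436$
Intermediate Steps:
$q = 19$
$\left(-59\right) \left(-363\right) + q = \left(-59\right) \left(-363\right) + 19 = 21417 + 19 = 21436$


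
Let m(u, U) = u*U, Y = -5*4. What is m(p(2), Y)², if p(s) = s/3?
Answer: 1600/9 ≈ 177.78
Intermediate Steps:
p(s) = s/3 (p(s) = s*(⅓) = s/3)
Y = -20
m(u, U) = U*u
m(p(2), Y)² = (-20*2/3)² = (-20*⅔)² = (-40/3)² = 1600/9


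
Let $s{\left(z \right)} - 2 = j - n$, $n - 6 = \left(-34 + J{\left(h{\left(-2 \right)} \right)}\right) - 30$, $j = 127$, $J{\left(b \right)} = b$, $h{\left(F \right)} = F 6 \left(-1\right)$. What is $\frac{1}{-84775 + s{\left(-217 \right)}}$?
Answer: $- \frac{1}{84600} \approx -1.182 \cdot 10^{-5}$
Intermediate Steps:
$h{\left(F \right)} = - 6 F$ ($h{\left(F \right)} = 6 F \left(-1\right) = - 6 F$)
$n = -46$ ($n = 6 - 52 = -46$)
$s{\left(z \right)} = 175$ ($s{\left(z \right)} = 2 + \left(127 - -46\right) = 2 + \left(127 + 46\right) = 2 + 173 = 175$)
$\frac{1}{-84775 + s{\left(-217 \right)}} = \frac{1}{-84775 + 175} = \frac{1}{-84600} = - \frac{1}{84600}$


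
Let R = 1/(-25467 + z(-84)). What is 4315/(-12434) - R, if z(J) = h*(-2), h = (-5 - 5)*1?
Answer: -109791371/316407998 ≈ -0.34699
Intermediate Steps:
h = -10 (h = -10*1 = -10)
z(J) = 20 (z(J) = -10*(-2) = 20)
R = -1/25447 (R = 1/(-25467 + 20) = 1/(-25447) = -1/25447 ≈ -3.9297e-5)
4315/(-12434) - R = 4315/(-12434) - 1*(-1/25447) = 4315*(-1/12434) + 1/25447 = -4315/12434 + 1/25447 = -109791371/316407998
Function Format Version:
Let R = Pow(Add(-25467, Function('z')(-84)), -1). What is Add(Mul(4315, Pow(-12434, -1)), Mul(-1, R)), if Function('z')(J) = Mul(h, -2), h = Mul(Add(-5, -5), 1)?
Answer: Rational(-109791371, 316407998) ≈ -0.34699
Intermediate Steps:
h = -10 (h = Mul(-10, 1) = -10)
Function('z')(J) = 20 (Function('z')(J) = Mul(-10, -2) = 20)
R = Rational(-1, 25447) (R = Pow(Add(-25467, 20), -1) = Pow(-25447, -1) = Rational(-1, 25447) ≈ -3.9297e-5)
Add(Mul(4315, Pow(-12434, -1)), Mul(-1, R)) = Add(Mul(4315, Pow(-12434, -1)), Mul(-1, Rational(-1, 25447))) = Add(Mul(4315, Rational(-1, 12434)), Rational(1, 25447)) = Add(Rational(-4315, 12434), Rational(1, 25447)) = Rational(-109791371, 316407998)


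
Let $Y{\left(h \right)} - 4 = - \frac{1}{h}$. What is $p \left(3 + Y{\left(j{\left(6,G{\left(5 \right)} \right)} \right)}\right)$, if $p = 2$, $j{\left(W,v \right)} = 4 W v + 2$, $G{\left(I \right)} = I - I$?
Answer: $13$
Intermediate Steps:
$G{\left(I \right)} = 0$
$j{\left(W,v \right)} = 2 + 4 W v$ ($j{\left(W,v \right)} = 4 W v + 2 = 2 + 4 W v$)
$Y{\left(h \right)} = 4 - \frac{1}{h}$
$p \left(3 + Y{\left(j{\left(6,G{\left(5 \right)} \right)} \right)}\right) = 2 \left(3 + \left(4 - \frac{1}{2 + 4 \cdot 6 \cdot 0}\right)\right) = 2 \left(3 + \left(4 - \frac{1}{2 + 0}\right)\right) = 2 \left(3 + \left(4 - \frac{1}{2}\right)\right) = 2 \left(3 + \frac{7}{2}\right) = 2 \cdot \frac{13}{2} = 13$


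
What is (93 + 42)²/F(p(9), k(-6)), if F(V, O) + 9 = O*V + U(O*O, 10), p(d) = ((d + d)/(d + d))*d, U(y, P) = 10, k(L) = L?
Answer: -18225/53 ≈ -343.87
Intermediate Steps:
p(d) = d (p(d) = ((2*d)/((2*d)))*d = ((2*d)*(1/(2*d)))*d = 1*d = d)
F(V, O) = 1 + O*V (F(V, O) = -9 + (O*V + 10) = -9 + (10 + O*V) = 1 + O*V)
(93 + 42)²/F(p(9), k(-6)) = (93 + 42)²/(1 - 6*9) = 135²/(1 - 54) = 18225/(-53) = 18225*(-1/53) = -18225/53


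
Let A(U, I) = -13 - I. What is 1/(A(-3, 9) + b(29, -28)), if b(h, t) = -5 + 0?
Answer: -1/27 ≈ -0.037037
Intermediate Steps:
b(h, t) = -5
1/(A(-3, 9) + b(29, -28)) = 1/((-13 - 1*9) - 5) = 1/((-13 - 9) - 5) = 1/(-22 - 5) = 1/(-27) = -1/27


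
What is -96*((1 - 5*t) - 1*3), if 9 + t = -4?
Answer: -6048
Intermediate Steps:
t = -13 (t = -9 - 4 = -13)
-96*((1 - 5*t) - 1*3) = -96*((1 - 5*(-13)) - 1*3) = -96*((1 + 65) - 3) = -96*(66 - 3) = -96*63 = -6048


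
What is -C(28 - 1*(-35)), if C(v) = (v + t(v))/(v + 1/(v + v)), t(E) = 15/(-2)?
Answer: -6993/7939 ≈ -0.88084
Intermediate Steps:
t(E) = -15/2 (t(E) = 15*(-½) = -15/2)
C(v) = (-15/2 + v)/(v + 1/(2*v)) (C(v) = (v - 15/2)/(v + 1/(v + v)) = (-15/2 + v)/(v + 1/(2*v)))
-C(28 - 1*(-35)) = -(28 - 1*(-35))*(-15 + 2*(28 - 1*(-35)))/(1 + 2*(28 - 1*(-35))²) = -(28 + 35)*(-15 + 2*(28 + 35))/(1 + 2*(28 + 35)²) = -63*(-15 + 2*63)/(1 + 2*63²) = -63*(-15 + 126)/(1 + 2*3969) = -63*111/(1 + 7938) = -63*111/7939 = -1*6993/7939 = -6993/7939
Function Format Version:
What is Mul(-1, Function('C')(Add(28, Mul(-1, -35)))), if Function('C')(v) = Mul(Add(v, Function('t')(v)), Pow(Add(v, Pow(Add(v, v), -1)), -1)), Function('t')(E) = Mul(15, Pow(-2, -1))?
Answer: Rational(-6993, 7939) ≈ -0.88084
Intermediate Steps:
Function('t')(E) = Rational(-15, 2) (Function('t')(E) = Mul(15, Rational(-1, 2)) = Rational(-15, 2))
Function('C')(v) = Mul(Pow(Add(v, Mul(Rational(1, 2), Pow(v, -1))), -1), Add(Rational(-15, 2), v)) (Function('C')(v) = Mul(Add(v, Rational(-15, 2)), Pow(Add(v, Pow(Add(v, v), -1)), -1)) = Mul(Add(Rational(-15, 2), v), Pow(Add(v, Pow(Mul(2, v), -1)), -1)) = Mul(Add(Rational(-15, 2), v), Pow(Add(v, Mul(Rational(1, 2), Pow(v, -1))), -1)) = Mul(Pow(Add(v, Mul(Rational(1, 2), Pow(v, -1))), -1), Add(Rational(-15, 2), v)))
Mul(-1, Function('C')(Add(28, Mul(-1, -35)))) = Mul(-1, Mul(Add(28, Mul(-1, -35)), Pow(Add(1, Mul(2, Pow(Add(28, Mul(-1, -35)), 2))), -1), Add(-15, Mul(2, Add(28, Mul(-1, -35)))))) = Mul(-1, Mul(Add(28, 35), Pow(Add(1, Mul(2, Pow(Add(28, 35), 2))), -1), Add(-15, Mul(2, Add(28, 35))))) = Mul(-1, Mul(63, Pow(Add(1, Mul(2, Pow(63, 2))), -1), Add(-15, Mul(2, 63)))) = Mul(-1, Mul(63, Pow(Add(1, Mul(2, 3969)), -1), Add(-15, 126))) = Mul(-1, Mul(63, Pow(Add(1, 7938), -1), 111)) = Mul(-1, Mul(63, Pow(7939, -1), 111)) = Mul(-1, Mul(63, Rational(1, 7939), 111)) = Mul(-1, Rational(6993, 7939)) = Rational(-6993, 7939)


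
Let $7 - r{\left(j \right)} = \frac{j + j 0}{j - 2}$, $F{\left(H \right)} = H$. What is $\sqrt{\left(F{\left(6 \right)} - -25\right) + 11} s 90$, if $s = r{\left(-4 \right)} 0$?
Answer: $0$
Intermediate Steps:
$r{\left(j \right)} = 7 - \frac{j}{-2 + j}$ ($r{\left(j \right)} = 7 - \frac{j + j 0}{j - 2} = 7 - \frac{j + 0}{-2 + j} = 7 - \frac{j}{-2 + j}$)
$s = 0$ ($s = \frac{2 \left(-7 + 3 \left(-4\right)\right)}{-2 - 4} \cdot 0 = \frac{2 \left(-7 - 12\right)}{-6} \cdot 0 = 2 \left(- \frac{1}{6}\right) \left(-19\right) 0 = \frac{19}{3} \cdot 0 = 0$)
$\sqrt{\left(F{\left(6 \right)} - -25\right) + 11} s 90 = \sqrt{\left(6 - -25\right) + 11} \cdot 0 \cdot 90 = \sqrt{\left(6 + 25\right) + 11} \cdot 0 \cdot 90 = \sqrt{31 + 11} \cdot 0 \cdot 90 = \sqrt{42} \cdot 0 \cdot 90 = 0 \cdot 90 = 0$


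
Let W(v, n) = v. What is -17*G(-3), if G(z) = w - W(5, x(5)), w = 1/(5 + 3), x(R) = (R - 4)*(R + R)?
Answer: 663/8 ≈ 82.875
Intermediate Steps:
x(R) = 2*R*(-4 + R) (x(R) = (-4 + R)*(2*R) = 2*R*(-4 + R))
w = 1/8 ≈ 0.12500
G(z) = -39/8 (G(z) = 1/8 - 1*5 = 1/8 - 5 = -39/8)
-17*G(-3) = -17*(-39/8) = 663/8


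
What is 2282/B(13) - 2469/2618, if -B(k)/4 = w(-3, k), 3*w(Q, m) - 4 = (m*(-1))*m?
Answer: 61717/6545 ≈ 9.4296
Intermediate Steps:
w(Q, m) = 4/3 - m²/3 (w(Q, m) = 4/3 + ((m*(-1))*m)/3 = 4/3 + ((-m)*m)/3 = 4/3 + (-m²)/3 = 4/3 - m²/3)
B(k) = -16/3 + 4*k²/3 (B(k) = -4*(4/3 - k²/3) = -16/3 + 4*k²/3)
2282/B(13) - 2469/2618 = 2282/(-16/3 + (4/3)*13²) - 2469/2618 = 2282/(-16/3 + (4/3)*169) - 2469*1/2618 = 2282/(-16/3 + 676/3) - 2469/2618 = 2282/220 - 2469/2618 = 2282*(1/220) - 2469/2618 = 1141/110 - 2469/2618 = 61717/6545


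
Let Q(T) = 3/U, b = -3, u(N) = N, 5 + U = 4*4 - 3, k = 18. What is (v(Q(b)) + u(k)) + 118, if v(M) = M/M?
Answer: 137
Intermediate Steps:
U = 8 (U = -5 + (4*4 - 3) = -5 + (16 - 3) = -5 + 13 = 8)
Q(T) = 3/8
v(M) = 1
(v(Q(b)) + u(k)) + 118 = (1 + 18) + 118 = 19 + 118 = 137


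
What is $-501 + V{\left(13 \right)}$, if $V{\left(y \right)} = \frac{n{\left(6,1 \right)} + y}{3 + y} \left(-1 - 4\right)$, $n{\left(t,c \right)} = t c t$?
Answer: $- \frac{8261}{16} \approx -516.31$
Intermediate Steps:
$n{\left(t,c \right)} = c t^{2}$ ($n{\left(t,c \right)} = c t t = c t^{2}$)
$V{\left(y \right)} = - \frac{5 \left(36 + y\right)}{3 + y}$ ($V{\left(y \right)} = \frac{1 \cdot 6^{2} + y}{3 + y} \left(-1 - 4\right) = \frac{1 \cdot 36 + y}{3 + y} \left(-5\right) = \frac{36 + y}{3 + y} \left(-5\right) = - \frac{5 \left(36 + y\right)}{3 + y}$)
$-501 + V{\left(13 \right)} = -501 + \frac{5 \left(-36 - 13\right)}{3 + 13} = -501 + \frac{5 \left(-36 - 13\right)}{16} = -501 + 5 \cdot \frac{1}{16} \left(-49\right) = -501 - \frac{245}{16} = - \frac{8261}{16}$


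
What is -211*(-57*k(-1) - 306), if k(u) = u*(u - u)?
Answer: 64566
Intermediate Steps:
k(u) = 0 (k(u) = u*0 = 0)
-211*(-57*k(-1) - 306) = -211*(-57*0 - 306) = -211*(0 - 306) = -211*(-306) = 64566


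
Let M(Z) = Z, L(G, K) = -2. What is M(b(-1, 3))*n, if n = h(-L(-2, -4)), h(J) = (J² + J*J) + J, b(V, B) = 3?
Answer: 30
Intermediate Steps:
h(J) = J + 2*J² (h(J) = (J² + J²) + J = 2*J² + J = J + 2*J²)
n = 10 (n = (-1*(-2))*(1 + 2*(-1*(-2))) = 2*(1 + 2*2) = 2*(1 + 4) = 2*5 = 10)
M(b(-1, 3))*n = 3*10 = 30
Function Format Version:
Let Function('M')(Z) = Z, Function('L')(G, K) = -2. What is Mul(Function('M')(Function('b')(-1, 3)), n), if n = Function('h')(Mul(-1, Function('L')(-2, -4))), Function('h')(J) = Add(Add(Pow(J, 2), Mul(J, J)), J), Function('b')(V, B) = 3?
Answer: 30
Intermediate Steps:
Function('h')(J) = Add(J, Mul(2, Pow(J, 2))) (Function('h')(J) = Add(Add(Pow(J, 2), Pow(J, 2)), J) = Add(Mul(2, Pow(J, 2)), J) = Add(J, Mul(2, Pow(J, 2))))
n = 10 (n = Mul(Mul(-1, -2), Add(1, Mul(2, Mul(-1, -2)))) = Mul(2, Add(1, Mul(2, 2))) = Mul(2, Add(1, 4)) = Mul(2, 5) = 10)
Mul(Function('M')(Function('b')(-1, 3)), n) = Mul(3, 10) = 30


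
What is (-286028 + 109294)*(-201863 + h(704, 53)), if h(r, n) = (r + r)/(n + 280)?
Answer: 11879877620714/333 ≈ 3.5675e+10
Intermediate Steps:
h(r, n) = 2*r/(280 + n) (h(r, n) = (2*r)/(280 + n) = 2*r/(280 + n))
(-286028 + 109294)*(-201863 + h(704, 53)) = (-286028 + 109294)*(-201863 + 2*704/(280 + 53)) = -176734*(-201863 + 2*704/333) = -176734*(-201863 + 2*704*(1/333)) = -176734*(-201863 + 1408/333) = -176734*(-67218971/333) = 11879877620714/333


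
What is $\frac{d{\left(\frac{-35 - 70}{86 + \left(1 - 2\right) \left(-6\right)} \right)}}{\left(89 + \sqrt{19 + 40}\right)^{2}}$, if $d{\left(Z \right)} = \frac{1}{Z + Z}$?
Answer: $- \frac{874}{15452761} + \frac{2047 \sqrt{59}}{1622539905} \approx -4.6869 \cdot 10^{-5}$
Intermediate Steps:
$d{\left(Z \right)} = \frac{1}{2 Z}$
$\frac{d{\left(\frac{-35 - 70}{86 + \left(1 - 2\right) \left(-6\right)} \right)}}{\left(89 + \sqrt{19 + 40}\right)^{2}} = \frac{\frac{1}{2} \frac{1}{\left(-35 - 70\right) \frac{1}{86 + \left(1 - 2\right) \left(-6\right)}}}{\left(89 + \sqrt{19 + 40}\right)^{2}} = \frac{\frac{1}{2} \frac{1}{\left(-105\right) \frac{1}{86 - -6}}}{\left(89 + \sqrt{59}\right)^{2}} = \frac{\frac{1}{2} \frac{1}{\left(-105\right) \frac{1}{86 + 6}}}{\left(89 + \sqrt{59}\right)^{2}} = \frac{\frac{1}{2} \frac{1}{\left(-105\right) \frac{1}{92}}}{\left(89 + \sqrt{59}\right)^{2}} = \frac{\frac{1}{2} \frac{1}{- \frac{105}{92}}}{\left(89 + \sqrt{59}\right)^{2}} = \frac{\frac{1}{2} \left(- \frac{92}{105}\right)}{\left(89 + \sqrt{59}\right)^{2}} = - \frac{46}{105 \left(89 + \sqrt{59}\right)^{2}}$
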